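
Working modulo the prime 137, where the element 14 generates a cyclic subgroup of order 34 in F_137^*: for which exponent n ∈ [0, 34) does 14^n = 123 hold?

18

Successive powers of 14 modulo 137:
  14^0=1  14^1=14  14^2=59  14^3=4  14^4=56  14^5=99
  14^6=16  14^7=87  14^8=122  14^9=64  14^10=74  14^11=77
  14^12=119  14^13=22  14^14=34  14^15=65  14^16=88  14^17=136
  14^18=123
So 14^18 ≡ 123 (mod 137), giving n = 18.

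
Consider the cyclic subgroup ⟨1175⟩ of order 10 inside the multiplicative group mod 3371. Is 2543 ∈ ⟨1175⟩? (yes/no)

no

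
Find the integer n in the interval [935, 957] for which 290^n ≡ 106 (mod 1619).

Compute 290^935 mod 1619 = 106, then multiply by 290 repeatedly:
  290^935=106
Found 106 at exponent 935.

935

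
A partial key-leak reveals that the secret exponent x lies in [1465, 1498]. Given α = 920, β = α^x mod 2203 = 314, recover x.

1482

Compute 920^1465 mod 2203 = 1507, then multiply by 920 repeatedly:
  920^1465=1507  920^1466=753  920^1467=1018  920^1468=285  920^1469=43
  920^1470=2109  920^1471=1640  920^1472=1948  920^1473=1121  920^1474=316
  920^1475=2127  920^1476=576  920^1477=1200  920^1478=297  920^1479=68
  920^1480=876  920^1481=1825  920^1482=314
Found 314 at exponent 1482.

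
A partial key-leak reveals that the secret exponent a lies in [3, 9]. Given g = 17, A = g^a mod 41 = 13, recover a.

7

Compute 17^3 mod 41 = 34, then multiply by 17 repeatedly:
  17^3=34  17^4=4  17^5=27  17^6=8  17^7=13
Found 13 at exponent 7.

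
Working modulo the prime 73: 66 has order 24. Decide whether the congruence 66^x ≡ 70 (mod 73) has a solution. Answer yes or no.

yes

70 ∈ ⟨66⟩ iff 70^24 ≡ 1 (mod 73), since |⟨66⟩| = 24.
70^24 mod 73 = 1.
Since 1 = 1, 70 lies in the subgroup.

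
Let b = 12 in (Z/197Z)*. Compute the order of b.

196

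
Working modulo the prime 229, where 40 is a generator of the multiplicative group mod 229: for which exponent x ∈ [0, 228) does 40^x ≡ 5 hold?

70

Baby-step giant-step with m = ceil(sqrt(228)) = 16.
Baby table (40^j mod 229 for j=0..15):
  0:1  1:40  2:226  3:109  4:9  5:131  6:202  7:65
  8:81  9:34  10:215  11:127  12:42  13:77  14:103  15:227
Giant step factor: 40^(-16) ≡ 83 (mod 229).
Scan 5·83^i mod 229 for i = 0, 1, …:
  i=0: 5   i=1: 186   i=2: 95   i=3: 99
  i=4: 202
Match at i=4, j=6: x = 4·16 + 6 = 70.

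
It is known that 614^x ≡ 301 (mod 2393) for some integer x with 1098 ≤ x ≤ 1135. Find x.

1114

Compute 614^1098 mod 2393 = 2121, then multiply by 614 repeatedly:
  614^1098=2121  614^1099=502  614^1100=1924  614^1101=1587  614^1102=467
  614^1103=1971  614^1104=1729  614^1105=1507  614^1106=1600  614^1107=1270
  614^1108=2055  614^1109=659  614^1110=209  614^1111=1497  614^1112=246
  614^1113=285  614^1114=301
Found 301 at exponent 1114.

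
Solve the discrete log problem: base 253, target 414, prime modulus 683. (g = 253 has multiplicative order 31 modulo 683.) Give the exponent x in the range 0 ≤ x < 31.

18

Successive powers of 253 modulo 683:
  253^0=1  253^1=253  253^2=490  253^3=347  253^4=367  253^5=646
  253^6=201  253^7=311  253^8=138  253^9=81  253^10=3  253^11=76
  253^12=104  253^13=358  253^14=418  253^15=572  253^16=603  253^17=250
  253^18=414
So 253^18 ≡ 414 (mod 683), giving x = 18.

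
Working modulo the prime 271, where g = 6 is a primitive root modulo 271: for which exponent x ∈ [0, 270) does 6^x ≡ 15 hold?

Successive powers of 6 modulo 271:
  6^0=1  6^1=6  6^2=36  6^3=216  6^4=212  6^5=188
  6^6=44  6^7=264  6^8=229  6^9=19  6^10=114  6^11=142
  6^12=39  6^13=234  6^14=49  6^15=23  6^16=138  6^17=15
So 6^17 ≡ 15 (mod 271), giving x = 17.

17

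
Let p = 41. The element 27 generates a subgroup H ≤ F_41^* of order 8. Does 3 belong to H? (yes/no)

yes

⟨27⟩ has order 8; its elements mod 41 are {1, 3, 9, 14, 27, 32, 38, 40}.
3 is in this set.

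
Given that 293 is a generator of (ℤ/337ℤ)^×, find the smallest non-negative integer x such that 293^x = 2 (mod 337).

320

Baby-step giant-step with m = ceil(sqrt(336)) = 19.
Baby table (293^j mod 337 for j=0..18):
  0:1  1:293  2:251  3:77  4:319  5:118  6:200  7:299
  8:324  9:235  10:107  11:10  12:234  13:151  14:96  15:157
  16:169  17:315  18:294
Giant step factor: 293^(-19) ≡ 267 (mod 337).
Scan 2·267^i mod 337 for i = 0, 1, …:
  i=0: 2   i=1: 197   i=2: 27   i=3: 132
  i=4: 196   i=5: 97   i=6: 287   i=7: 130
  i=8: 336   i=9: 70     …   i=15: 272
  i=16: 169
Match at i=16, j=16: x = 16·19 + 16 = 320.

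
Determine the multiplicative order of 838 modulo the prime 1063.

The order of 838 must divide p − 1 = 1062 = 2 · 3^2 · 59.
Divisors: 1, 2, 3, 6, 9, 18, 59, 118, 177, 354, 531, 1062.
Check each in increasing order: 838^1 ≡ 838;  838^2 ≡ 664;  838^3 ≡ 483;  838^6 ≡ 492;  838^9 ≡ 587;  838^18 ≡ 157;  838^59 ≡ 788;  838^118 ≡ 152;  838^177 ≡ 720;  838^354 ≡ 719;  838^531 ≡ 1062;  838^1062 ≡ 1.
Smallest exponent giving 1 is 1062.

1062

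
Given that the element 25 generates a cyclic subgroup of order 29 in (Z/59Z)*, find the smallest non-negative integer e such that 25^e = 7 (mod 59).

Successive powers of 25 modulo 59:
  25^0=1  25^1=25  25^2=35  25^3=49  25^4=45  25^5=4
  25^6=41  25^7=22  25^8=19  25^9=3  25^10=16  25^11=46
  25^12=29  25^13=17  25^14=12  25^15=5  25^16=7
So 25^16 ≡ 7 (mod 59), giving e = 16.

16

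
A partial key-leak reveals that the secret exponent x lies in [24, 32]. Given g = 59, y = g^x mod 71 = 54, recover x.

28

Compute 59^24 mod 71 = 49, then multiply by 59 repeatedly:
  59^24=49  59^25=51  59^26=27  59^27=31  59^28=54
Found 54 at exponent 28.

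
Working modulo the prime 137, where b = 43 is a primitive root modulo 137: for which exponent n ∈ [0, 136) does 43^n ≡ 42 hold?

Baby-step giant-step with m = ceil(sqrt(136)) = 12.
Baby table (43^j mod 137 for j=0..11):
  0:1  1:43  2:68  3:47  4:103  5:45  6:17  7:46
  8:60  9:114  10:107  11:80
Giant step factor: 43^(-12) ≡ 64 (mod 137).
Scan 42·64^i mod 137 for i = 0, 1, …:
  i=0: 42   i=1: 85   i=2: 97   i=3: 43
Match at i=3, j=1: n = 3·12 + 1 = 37.

37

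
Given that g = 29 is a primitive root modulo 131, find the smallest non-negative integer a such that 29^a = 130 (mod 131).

65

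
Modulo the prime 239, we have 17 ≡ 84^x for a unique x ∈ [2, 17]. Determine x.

6

Compute 84^2 mod 239 = 125, then multiply by 84 repeatedly:
  84^2=125  84^3=223  84^4=90  84^5=151  84^6=17
Found 17 at exponent 6.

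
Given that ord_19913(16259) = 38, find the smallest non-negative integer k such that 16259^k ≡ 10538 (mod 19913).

9

Successive powers of 16259 modulo 19913:
  16259^0=1  16259^1=16259  16259^2=10006  16259^3=18257  16259^4=17385  16259^5=17593
  16259^6=14255  16259^7=4638  16259^8=18624  16259^9=10538
So 16259^9 ≡ 10538 (mod 19913), giving k = 9.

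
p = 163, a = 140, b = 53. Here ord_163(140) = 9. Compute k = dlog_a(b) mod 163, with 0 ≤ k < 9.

7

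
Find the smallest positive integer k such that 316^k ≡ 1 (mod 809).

101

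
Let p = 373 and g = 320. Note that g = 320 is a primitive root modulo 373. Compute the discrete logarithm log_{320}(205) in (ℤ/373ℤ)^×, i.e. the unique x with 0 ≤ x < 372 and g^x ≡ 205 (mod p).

Baby-step giant-step with m = ceil(sqrt(372)) = 20.
Baby table (320^j mod 373 for j=0..19):
  0:1  1:320  2:198  3:323  4:39  5:171  6:262  7:288
  8:29  9:328  10:147  11:42  12:12  13:110  14:138  15:146
  16:95  17:187  18:160  19:99
Giant step factor: 320^(-20) ≡ 179 (mod 373).
Scan 205·179^i mod 373 for i = 0, 1, …:
  i=0: 205   i=1: 141   i=2: 248   i=3: 5
  i=4: 149   i=5: 188   i=6: 82   i=7: 131
  i=8: 323
Match at i=8, j=3: x = 8·20 + 3 = 163.

163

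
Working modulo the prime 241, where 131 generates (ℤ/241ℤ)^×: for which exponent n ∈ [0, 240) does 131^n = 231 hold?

Baby-step giant-step with m = ceil(sqrt(240)) = 16.
Baby table (131^j mod 241 for j=0..15):
  0:1  1:131  2:50  3:43  4:90  5:222  6:162  7:14
  8:147  9:218  10:120  11:55  12:216  13:99  14:196  15:130
Giant step factor: 131^(-16) ≡ 119 (mod 241).
Scan 231·119^i mod 241 for i = 0, 1, …:
  i=0: 231   i=1: 15   i=2: 98   i=3: 94
  i=4: 100   i=5: 91   i=6: 225   i=7: 24
  i=8: 205   i=9: 54   i=10: 160   i=11: 1
Match at i=11, j=0: n = 11·16 + 0 = 176.

176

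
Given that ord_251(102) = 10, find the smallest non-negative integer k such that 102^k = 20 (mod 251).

8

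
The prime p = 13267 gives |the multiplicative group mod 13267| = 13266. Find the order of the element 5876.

6633

The order of 5876 must divide p − 1 = 13266 = 2 · 3^2 · 11 · 67.
Divisors: 1, 2, 3, 6, 9, 11, 18, 22, 33, 66, 67, 99, 134, 198, 201, 402, 603, 737, 1206, 1474, 2211, 4422, 6633, 13266.
Check each in increasing order: 5876^1 ≡ 5876;  5876^2 ≡ 6642;  5876^3 ≡ 10145;  5876^6 ≡ 8906;  5876^9 ≡ 3100;  5876^11 ≡ 13083;  5876^18 ≡ 4692;  5876^22 ≡ 7322;  5876^33 ≡ 5986;  5876^66 ≡ 11296;  5876^67 ≡ 495;  5876^99 ≡ 9224;  5876^134 ≡ 6219;  5876^198 ≡ 905;  5876^201 ≡ 461;  5876^402 ≡ 249;  5876^603 ≡ 8653;  5876^737 ≡ 2055;  5876^1206 ≡ 8728;  5876^1474 ≡ 4119;  5876^2211 ≡ 199;  5876^4422 ≡ 13067;  5876^6633 ≡ 1.
Smallest exponent giving 1 is 6633.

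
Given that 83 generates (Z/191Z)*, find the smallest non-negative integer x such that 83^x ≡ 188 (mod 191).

131

Baby-step giant-step with m = ceil(sqrt(190)) = 14.
Baby table (83^j mod 191 for j=0..13):
  0:1  1:83  2:13  3:124  4:169  5:84  6:96  7:137
  8:102  9:62  10:180  11:42  12:48  13:164
Giant step factor: 83^(-14) ≡ 15 (mod 191).
Scan 188·15^i mod 191 for i = 0, 1, …:
  i=0: 188   i=1: 146   i=2: 89   i=3: 189
  i=4: 161   i=5: 123   i=6: 126   i=7: 171
  i=8: 82   i=9: 84
Match at i=9, j=5: x = 9·14 + 5 = 131.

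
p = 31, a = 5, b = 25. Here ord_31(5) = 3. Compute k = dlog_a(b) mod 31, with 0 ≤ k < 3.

Successive powers of 5 modulo 31:
  5^0=1  5^1=5  5^2=25
So 5^2 ≡ 25 (mod 31), giving k = 2.

2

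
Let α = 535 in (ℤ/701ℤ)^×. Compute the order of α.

The order of 535 must divide p − 1 = 700 = 2^2 · 5^2 · 7.
Divisors: 1, 2, 4, 5, 7, 10, 14, 20, 25, 28, 35, 50, 70, 100, 140, 175, 350, 700.
Check each in increasing order: 535^1 ≡ 535;  535^2 ≡ 217;  535^4 ≡ 122;  535^5 ≡ 77;  535^7 ≡ 586;  535^10 ≡ 321;  535^14 ≡ 607;  535^20 ≡ 695;  535^25 ≡ 239;  535^28 ≡ 424;  535^35 ≡ 310;  535^50 ≡ 340;  535^70 ≡ 63;  535^100 ≡ 636;  535^140 ≡ 464;  535^175 ≡ 135;  535^350 ≡ 700;  535^700 ≡ 1.
Smallest exponent giving 1 is 700.

700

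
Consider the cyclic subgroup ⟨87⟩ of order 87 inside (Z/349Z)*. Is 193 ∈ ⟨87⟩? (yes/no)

193 ∈ ⟨87⟩ iff 193^87 ≡ 1 (mod 349), since |⟨87⟩| = 87.
193^87 mod 349 = 213.
Since 213 ≠ 1, 193 does not lie in the subgroup.

no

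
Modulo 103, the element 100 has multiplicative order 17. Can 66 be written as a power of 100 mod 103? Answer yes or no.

yes

66 ∈ ⟨100⟩ iff 66^17 ≡ 1 (mod 103), since |⟨100⟩| = 17.
66^17 mod 103 = 1.
Since 1 = 1, 66 lies in the subgroup.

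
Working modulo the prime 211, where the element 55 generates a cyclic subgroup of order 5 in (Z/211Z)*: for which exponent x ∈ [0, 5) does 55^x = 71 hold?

2

Successive powers of 55 modulo 211:
  55^0=1  55^1=55  55^2=71
So 55^2 ≡ 71 (mod 211), giving x = 2.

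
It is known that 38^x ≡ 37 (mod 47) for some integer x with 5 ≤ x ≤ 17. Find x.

Compute 38^5 mod 47 = 30, then multiply by 38 repeatedly:
  38^5=30  38^6=12  38^7=33  38^8=32  38^9=41
  38^10=7  38^11=31  38^12=3  38^13=20  38^14=8
  38^15=22  38^16=37
Found 37 at exponent 16.

16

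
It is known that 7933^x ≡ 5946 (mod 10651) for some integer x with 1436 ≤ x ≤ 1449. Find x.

1442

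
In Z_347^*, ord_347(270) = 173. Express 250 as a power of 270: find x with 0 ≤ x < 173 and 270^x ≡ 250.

61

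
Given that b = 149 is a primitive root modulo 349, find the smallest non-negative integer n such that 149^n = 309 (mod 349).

Baby-step giant-step with m = ceil(sqrt(348)) = 19.
Baby table (149^j mod 349 for j=0..18):
  0:1  1:149  2:214  3:127  4:77  5:305  6:75  7:7
  8:345  9:102  10:191  11:190  12:41  13:176  14:49  15:321
  16:16  17:290  18:283
Giant step factor: 149^(-19) ≡ 197 (mod 349).
Scan 309·197^i mod 349 for i = 0, 1, …:
  i=0: 309   i=1: 147   i=2: 341   i=3: 169
  i=4: 138   i=5: 313   i=6: 237   i=7: 272
  i=8: 187   i=9: 194     …   i=15: 264
  i=16: 7
Match at i=16, j=7: n = 16·19 + 7 = 311.

311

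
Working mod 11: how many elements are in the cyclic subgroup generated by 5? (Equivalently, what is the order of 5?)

The order of 5 must divide p − 1 = 10 = 2 · 5.
Divisors: 1, 2, 5, 10.
Check each in increasing order: 5^1 ≡ 5;  5^2 ≡ 3;  5^5 ≡ 1.
Smallest exponent giving 1 is 5.

5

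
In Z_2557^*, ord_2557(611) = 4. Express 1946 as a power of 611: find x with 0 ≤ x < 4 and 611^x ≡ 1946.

Successive powers of 611 modulo 2557:
  611^0=1  611^1=611  611^2=2556  611^3=1946
So 611^3 ≡ 1946 (mod 2557), giving x = 3.

3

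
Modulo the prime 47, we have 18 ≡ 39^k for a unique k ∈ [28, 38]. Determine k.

Compute 39^28 mod 47 = 9, then multiply by 39 repeatedly:
  39^28=9  39^29=22  39^30=12  39^31=45  39^32=16
  39^33=13  39^34=37  39^35=33  39^36=18
Found 18 at exponent 36.

36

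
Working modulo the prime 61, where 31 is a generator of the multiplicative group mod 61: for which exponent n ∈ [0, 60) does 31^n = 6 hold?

Baby-step giant-step with m = ceil(sqrt(60)) = 8.
Baby table (31^j mod 61 for j=0..7):
  0:1  1:31  2:46  3:23  4:42  5:21  6:41  7:51
Giant step factor: 31^(-8) ≡ 12 (mod 61).
Scan 6·12^i mod 61 for i = 0, 1, …:
  i=0: 6   i=1: 11   i=2: 10   i=3: 59
  i=4: 37   i=5: 17   i=6: 21
Match at i=6, j=5: n = 6·8 + 5 = 53.

53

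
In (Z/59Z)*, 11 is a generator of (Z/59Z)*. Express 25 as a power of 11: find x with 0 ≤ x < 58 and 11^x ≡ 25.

26

Baby-step giant-step with m = ceil(sqrt(58)) = 8.
Baby table (11^j mod 59 for j=0..7):
  0:1  1:11  2:3  3:33  4:9  5:40  6:27  7:2
Giant step factor: 11^(-8) ≡ 51 (mod 59).
Scan 25·51^i mod 59 for i = 0, 1, …:
  i=0: 25   i=1: 36   i=2: 7   i=3: 3
Match at i=3, j=2: x = 3·8 + 2 = 26.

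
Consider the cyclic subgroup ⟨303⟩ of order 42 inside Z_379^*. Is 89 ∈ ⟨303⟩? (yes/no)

89 ∈ ⟨303⟩ iff 89^42 ≡ 1 (mod 379), since |⟨303⟩| = 42.
89^42 mod 379 = 115.
Since 115 ≠ 1, 89 does not lie in the subgroup.

no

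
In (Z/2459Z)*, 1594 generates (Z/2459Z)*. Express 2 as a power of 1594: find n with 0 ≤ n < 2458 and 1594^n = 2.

1689

Baby-step giant-step with m = ceil(sqrt(2458)) = 50.
Baby table (1594^j mod 2459 for j=0..49):
  0:1  1:1594  2:689  3:1552  4:134  5:2122  6:1343  7:1412
  8:743  9:1563  10:455  11:2324  12:1202  13:427  14:1954  15:1582
  16:1233  17:661  18:1182  19:514  20:469  21:50  22:1012  23:24
  24:1371  25:1782  26:363  27:757  28:1748  29:265  30:1921  31:619
  32:627  33:1084  34:1678  35:1799  36:412  37:175  38:1083  39:84
  40:1110  41:1319  42:41  43:1420  44:1200  45:2157  46:576  47:937
  48:965  49:1335
Giant step factor: 1594^(-50) ≡ 1496 (mod 2459).
Scan 2·1496^i mod 2459 for i = 0, 1, …:
  i=0: 2   i=1: 533   i=2: 652   i=3: 1628
  i=4: 1078   i=5: 2043   i=6: 2250   i=7: 2088
  i=8: 718   i=9: 2004     …   i=32: 1532
  i=33: 84
Match at i=33, j=39: n = 33·50 + 39 = 1689.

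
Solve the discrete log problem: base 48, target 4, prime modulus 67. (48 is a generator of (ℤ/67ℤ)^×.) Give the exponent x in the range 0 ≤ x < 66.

20

Baby-step giant-step with m = ceil(sqrt(66)) = 9.
Baby table (48^j mod 67 for j=0..8):
  0:1  1:48  2:26  3:42  4:6  5:20  6:22  7:51
  8:36
Giant step factor: 48^(-9) ≡ 43 (mod 67).
Scan 4·43^i mod 67 for i = 0, 1, …:
  i=0: 4   i=1: 38   i=2: 26
Match at i=2, j=2: x = 2·9 + 2 = 20.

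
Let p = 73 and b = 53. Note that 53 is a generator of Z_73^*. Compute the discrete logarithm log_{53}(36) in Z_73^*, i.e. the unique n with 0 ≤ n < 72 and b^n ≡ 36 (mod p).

Baby-step giant-step with m = ceil(sqrt(72)) = 9.
Baby table (53^j mod 73 for j=0..8):
  0:1  1:53  2:35  3:30  4:57  5:28  6:24  7:31
  8:37
Giant step factor: 53^(-9) ≡ 51 (mod 73).
Scan 36·51^i mod 73 for i = 0, 1, …:
  i=0: 36   i=1: 11   i=2: 50   i=3: 68
  i=4: 37
Match at i=4, j=8: n = 4·9 + 8 = 44.

44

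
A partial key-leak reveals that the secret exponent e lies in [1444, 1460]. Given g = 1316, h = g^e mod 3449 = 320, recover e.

1456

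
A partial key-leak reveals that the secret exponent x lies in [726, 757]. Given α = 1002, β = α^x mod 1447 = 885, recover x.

734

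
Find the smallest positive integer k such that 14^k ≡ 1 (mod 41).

8

The order of 14 must divide p − 1 = 40 = 2^3 · 5.
Divisors: 1, 2, 4, 5, 8, 10, 20, 40.
Check each in increasing order: 14^1 ≡ 14;  14^2 ≡ 32;  14^4 ≡ 40;  14^5 ≡ 27;  14^8 ≡ 1.
Smallest exponent giving 1 is 8.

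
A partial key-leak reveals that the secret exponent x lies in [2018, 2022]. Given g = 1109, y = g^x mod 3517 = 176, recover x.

Compute 1109^2018 mod 3517 = 1367, then multiply by 1109 repeatedly:
  1109^2018=1367  1109^2019=176
Found 176 at exponent 2019.

2019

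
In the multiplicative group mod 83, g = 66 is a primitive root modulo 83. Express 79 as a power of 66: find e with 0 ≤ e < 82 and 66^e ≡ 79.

63

Baby-step giant-step with m = ceil(sqrt(82)) = 10.
Baby table (66^j mod 83 for j=0..9):
  0:1  1:66  2:40  3:67  4:23  5:24  6:7  7:47
  8:31  9:54
Giant step factor: 66^(-10) ≡ 33 (mod 83).
Scan 79·33^i mod 83 for i = 0, 1, …:
  i=0: 79   i=1: 34   i=2: 43   i=3: 8
  i=4: 15   i=5: 80   i=6: 67
Match at i=6, j=3: e = 6·10 + 3 = 63.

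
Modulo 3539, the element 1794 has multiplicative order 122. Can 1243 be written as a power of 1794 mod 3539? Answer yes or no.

yes

1243 ∈ ⟨1794⟩ iff 1243^122 ≡ 1 (mod 3539), since |⟨1794⟩| = 122.
1243^122 mod 3539 = 1.
Since 1 = 1, 1243 lies in the subgroup.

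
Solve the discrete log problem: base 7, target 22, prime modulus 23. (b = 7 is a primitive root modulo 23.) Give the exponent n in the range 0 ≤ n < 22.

11

Successive powers of 7 modulo 23:
  7^0=1  7^1=7  7^2=3  7^3=21  7^4=9  7^5=17
  7^6=4  7^7=5  7^8=12  7^9=15  7^10=13  7^11=22
So 7^11 ≡ 22 (mod 23), giving n = 11.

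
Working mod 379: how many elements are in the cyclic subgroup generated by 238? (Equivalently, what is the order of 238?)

378

The order of 238 must divide p − 1 = 378 = 2 · 3^3 · 7.
Divisors: 1, 2, 3, 6, 7, 9, 14, 18, 21, 27, 42, 54, 63, 126, 189, 378.
Check each in increasing order: 238^1 ≡ 238;  238^2 ≡ 173;  238^3 ≡ 242;  238^6 ≡ 198;  238^7 ≡ 128;  238^9 ≡ 162;  238^14 ≡ 87;  238^18 ≡ 93;  238^21 ≡ 145;  238^27 ≡ 285;  238^42 ≡ 180;  238^54 ≡ 119;  238^63 ≡ 328;  238^126 ≡ 327;  238^189 ≡ 378;  238^378 ≡ 1.
Smallest exponent giving 1 is 378.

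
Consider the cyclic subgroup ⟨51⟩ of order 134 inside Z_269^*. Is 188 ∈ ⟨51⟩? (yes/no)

188 ∈ ⟨51⟩ iff 188^134 ≡ 1 (mod 269), since |⟨51⟩| = 134.
188^134 mod 269 = 1.
Since 1 = 1, 188 lies in the subgroup.

yes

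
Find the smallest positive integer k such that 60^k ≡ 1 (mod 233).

The order of 60 must divide p − 1 = 232 = 2^3 · 29.
Divisors: 1, 2, 4, 8, 29, 58, 116, 232.
Check each in increasing order: 60^1 ≡ 60;  60^2 ≡ 105;  60^4 ≡ 74;  60^8 ≡ 117;  60^29 ≡ 89;  60^58 ≡ 232;  60^116 ≡ 1.
Smallest exponent giving 1 is 116.

116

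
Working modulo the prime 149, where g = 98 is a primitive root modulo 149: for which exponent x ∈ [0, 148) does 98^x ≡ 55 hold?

Baby-step giant-step with m = ceil(sqrt(148)) = 13.
Baby table (98^j mod 149 for j=0..12):
  0:1  1:98  2:68  3:108  4:5  5:43  6:42  7:93
  8:25  9:66  10:61  11:18  12:125
Giant step factor: 98^(-13) ≡ 14 (mod 149).
Scan 55·14^i mod 149 for i = 0, 1, …:
  i=0: 55   i=1: 25
Match at i=1, j=8: x = 1·13 + 8 = 21.

21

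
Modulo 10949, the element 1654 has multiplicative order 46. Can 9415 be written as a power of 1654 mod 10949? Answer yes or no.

yes

9415 ∈ ⟨1654⟩ iff 9415^46 ≡ 1 (mod 10949), since |⟨1654⟩| = 46.
9415^46 mod 10949 = 1.
Since 1 = 1, 9415 lies in the subgroup.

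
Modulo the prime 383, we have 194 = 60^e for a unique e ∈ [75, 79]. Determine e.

Compute 60^75 mod 383 = 194, then multiply by 60 repeatedly:
  60^75=194
Found 194 at exponent 75.

75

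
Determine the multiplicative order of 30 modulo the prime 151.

150

The order of 30 must divide p − 1 = 150 = 2 · 3 · 5^2.
Divisors: 1, 2, 3, 5, 6, 10, 15, 25, 30, 50, 75, 150.
Check each in increasing order: 30^1 ≡ 30;  30^2 ≡ 145;  30^3 ≡ 122;  30^5 ≡ 23;  30^6 ≡ 86;  30^10 ≡ 76;  30^15 ≡ 87;  30^25 ≡ 119;  30^30 ≡ 19;  30^50 ≡ 118;  30^75 ≡ 150;  30^150 ≡ 1.
Smallest exponent giving 1 is 150.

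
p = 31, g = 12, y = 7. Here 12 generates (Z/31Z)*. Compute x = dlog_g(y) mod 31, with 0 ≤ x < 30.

22

Successive powers of 12 modulo 31:
  12^0=1  12^1=12  12^2=20  12^3=23  12^4=28  12^5=26
  12^6=2  12^7=24  12^8=9  12^9=15  12^10=25  12^11=21
  12^12=4  12^13=17  12^14=18  12^15=30  12^16=19  12^17=11
  12^18=8  12^19=3  12^20=5  12^21=29  12^22=7
So 12^22 ≡ 7 (mod 31), giving x = 22.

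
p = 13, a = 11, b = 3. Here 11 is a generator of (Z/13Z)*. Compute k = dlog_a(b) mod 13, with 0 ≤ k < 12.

Successive powers of 11 modulo 13:
  11^0=1  11^1=11  11^2=4  11^3=5  11^4=3
So 11^4 ≡ 3 (mod 13), giving k = 4.

4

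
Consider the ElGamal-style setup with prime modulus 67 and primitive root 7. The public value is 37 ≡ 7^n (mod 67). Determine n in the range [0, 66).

Baby-step giant-step with m = ceil(sqrt(66)) = 9.
Baby table (7^j mod 67 for j=0..8):
  0:1  1:7  2:49  3:8  4:56  5:57  6:64  7:46
  8:54
Giant step factor: 7^(-9) ≡ 53 (mod 67).
Scan 37·53^i mod 67 for i = 0, 1, …:
  i=0: 37   i=1: 18   i=2: 16   i=3: 44
  i=4: 54
Match at i=4, j=8: n = 4·9 + 8 = 44.

44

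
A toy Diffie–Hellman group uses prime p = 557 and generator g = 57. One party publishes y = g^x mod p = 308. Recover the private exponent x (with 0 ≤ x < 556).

227

Baby-step giant-step with m = ceil(sqrt(556)) = 24.
Baby table (57^j mod 557 for j=0..23):
  0:1  1:57  2:464  3:269  4:294  5:48  6:508  7:549
  8:101  9:187  10:76  11:433  12:173  13:392  14:64  15:306
  16:175  17:506  18:435  19:287  20:206  21:45  22:337  23:271
Giant step factor: 57^(-24) ≡ 157 (mod 557).
Scan 308·157^i mod 557 for i = 0, 1, …:
  i=0: 308   i=1: 454   i=2: 539   i=3: 516
  i=4: 247   i=5: 346   i=6: 293   i=7: 327
  i=8: 95   i=9: 433
Match at i=9, j=11: x = 9·24 + 11 = 227.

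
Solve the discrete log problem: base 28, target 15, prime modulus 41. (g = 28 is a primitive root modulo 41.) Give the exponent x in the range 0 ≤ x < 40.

7

Successive powers of 28 modulo 41:
  28^0=1  28^1=28  28^2=5  28^3=17  28^4=25  28^5=3
  28^6=2  28^7=15
So 28^7 ≡ 15 (mod 41), giving x = 7.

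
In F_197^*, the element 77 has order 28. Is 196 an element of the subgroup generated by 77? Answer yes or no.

196 ∈ ⟨77⟩ iff 196^28 ≡ 1 (mod 197), since |⟨77⟩| = 28.
196^28 mod 197 = 1.
Since 1 = 1, 196 lies in the subgroup.

yes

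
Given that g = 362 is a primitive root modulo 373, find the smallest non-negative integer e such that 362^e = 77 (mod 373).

121

Baby-step giant-step with m = ceil(sqrt(372)) = 20.
Baby table (362^j mod 373 for j=0..19):
  0:1  1:362  2:121  3:161  4:94  5:85  6:184  7:214
  8:257  9:157  10:138  11:347  12:286  13:211  14:290  15:167
  16:28  17:65  18:31  19:32
Giant step factor: 362^(-20) ≡ 302 (mod 373).
Scan 77·302^i mod 373 for i = 0, 1, …:
  i=0: 77   i=1: 128   i=2: 237   i=3: 331
  i=4: 371   i=5: 142   i=6: 362
Match at i=6, j=1: e = 6·20 + 1 = 121.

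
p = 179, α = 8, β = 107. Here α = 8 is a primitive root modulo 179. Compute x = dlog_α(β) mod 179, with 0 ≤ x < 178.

Baby-step giant-step with m = ceil(sqrt(178)) = 14.
Baby table (8^j mod 179 for j=0..13):
  0:1  1:8  2:64  3:154  4:158  5:11  6:88  7:167
  8:83  9:127  10:121  11:73  12:47  13:18
Giant step factor: 8^(-14) ≡ 46 (mod 179).
Scan 107·46^i mod 179 for i = 0, 1, …:
  i=0: 107   i=1: 89   i=2: 156   i=3: 16
  i=4: 20   i=5: 25   i=6: 76   i=7: 95
  i=8: 74   i=9: 3   i=10: 138   i=11: 83
Match at i=11, j=8: x = 11·14 + 8 = 162.

162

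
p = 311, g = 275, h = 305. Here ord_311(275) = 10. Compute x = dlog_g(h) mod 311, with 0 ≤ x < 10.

3

Successive powers of 275 modulo 311:
  275^0=1  275^1=275  275^2=52  275^3=305
So 275^3 ≡ 305 (mod 311), giving x = 3.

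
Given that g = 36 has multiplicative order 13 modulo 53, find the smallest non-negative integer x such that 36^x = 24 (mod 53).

2

Successive powers of 36 modulo 53:
  36^0=1  36^1=36  36^2=24
So 36^2 ≡ 24 (mod 53), giving x = 2.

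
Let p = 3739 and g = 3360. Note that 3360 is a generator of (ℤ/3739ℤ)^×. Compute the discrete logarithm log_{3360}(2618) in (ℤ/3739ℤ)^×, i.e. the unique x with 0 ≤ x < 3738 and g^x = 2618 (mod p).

326

Baby-step giant-step with m = ceil(sqrt(3738)) = 62.
Baby table (3360^j mod 3739 for j=0..61):
  0:1  1:3360  2:1559  3:3640  4:131  5:2697  6:2323  7:1987
  8:2205  9:1841  10:1454  11:2306  12:952  13:1875  14:3524  15:2966
  16:1325  17:2590  18:1747  19:3429  20:1581  21:2780  22:778  23:519
  24:1466  25:1497  26:965  27:687  28:1357  29:1679  30:3028  31:261
  32:2034  33:3087  34:334  35:540  36:985  37:585  38:2625  39:3438
  40:1909  41:1855  42:3626  43:1698  44:3305  45:3709  46:153  47:1837
  48:2970  49:3548  50:1348  51:1351  52:214  53:1152  54:855  55:1248
  56:1861  57:1352  58:3574  59:2711  60:756  61:1379
Giant step factor: 3360^(-62) ≡ 1817 (mod 3739).
Scan 2618·1817^i mod 3739 for i = 0, 1, …:
  i=0: 2618   i=1: 898   i=2: 1462   i=3: 1764
  i=4: 865   i=5: 1325
Match at i=5, j=16: x = 5·62 + 16 = 326.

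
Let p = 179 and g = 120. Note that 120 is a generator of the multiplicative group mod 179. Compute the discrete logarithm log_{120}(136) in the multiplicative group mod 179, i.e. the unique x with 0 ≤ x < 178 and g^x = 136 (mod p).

45

Baby-step giant-step with m = ceil(sqrt(178)) = 14.
Baby table (120^j mod 179 for j=0..13):
  0:1  1:120  2:80  3:113  4:135  5:90  6:60  7:40
  8:146  9:157  10:45  11:30  12:20  13:73
Giant step factor: 120^(-14) ≡ 65 (mod 179).
Scan 136·65^i mod 179 for i = 0, 1, …:
  i=0: 136   i=1: 69   i=2: 10   i=3: 113
Match at i=3, j=3: x = 3·14 + 3 = 45.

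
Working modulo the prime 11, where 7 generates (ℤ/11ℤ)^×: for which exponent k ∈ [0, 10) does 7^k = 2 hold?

3

Successive powers of 7 modulo 11:
  7^0=1  7^1=7  7^2=5  7^3=2
So 7^3 ≡ 2 (mod 11), giving k = 3.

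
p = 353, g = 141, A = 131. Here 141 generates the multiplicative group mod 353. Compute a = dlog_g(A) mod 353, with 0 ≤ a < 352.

256

Baby-step giant-step with m = ceil(sqrt(352)) = 19.
Baby table (141^j mod 353 for j=0..18):
  0:1  1:141  2:113  3:48  4:61  5:129  6:186  7:104
  8:191  9:103  10:50  11:343  12:2  13:282  14:226  15:96
  16:122  17:258  18:19
Giant step factor: 141^(-19) ≡ 297 (mod 353).
Scan 131·297^i mod 353 for i = 0, 1, …:
  i=0: 131   i=1: 77   i=2: 277   i=3: 20
  i=4: 292   i=5: 239   i=6: 30   i=7: 85
  i=8: 182   i=9: 45   i=10: 304   i=11: 273
  i=12: 244   i=13: 103
Match at i=13, j=9: a = 13·19 + 9 = 256.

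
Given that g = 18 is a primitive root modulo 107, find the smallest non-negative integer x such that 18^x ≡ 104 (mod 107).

55

Baby-step giant-step with m = ceil(sqrt(106)) = 11.
Baby table (18^j mod 107 for j=0..10):
  0:1  1:18  2:3  3:54  4:9  5:55  6:27  7:58
  8:81  9:67  10:29
Giant step factor: 18^(-11) ≡ 74 (mod 107).
Scan 104·74^i mod 107 for i = 0, 1, …:
  i=0: 104   i=1: 99   i=2: 50   i=3: 62
  i=4: 94   i=5: 1
Match at i=5, j=0: x = 5·11 + 0 = 55.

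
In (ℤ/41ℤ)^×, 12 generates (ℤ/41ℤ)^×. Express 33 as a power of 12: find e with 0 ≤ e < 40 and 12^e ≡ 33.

14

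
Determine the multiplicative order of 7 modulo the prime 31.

15

The order of 7 must divide p − 1 = 30 = 2 · 3 · 5.
Divisors: 1, 2, 3, 5, 6, 10, 15, 30.
Check each in increasing order: 7^1 ≡ 7;  7^2 ≡ 18;  7^3 ≡ 2;  7^5 ≡ 5;  7^6 ≡ 4;  7^10 ≡ 25;  7^15 ≡ 1.
Smallest exponent giving 1 is 15.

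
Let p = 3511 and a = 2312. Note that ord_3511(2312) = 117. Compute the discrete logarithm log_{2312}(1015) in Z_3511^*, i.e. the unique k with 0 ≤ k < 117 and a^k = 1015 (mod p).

Baby-step giant-step with m = ceil(sqrt(117)) = 11.
Baby table (2312^j mod 3511 for j=0..10):
  0:1  1:2312  2:1602  3:3230  4:3374  5:2757  6:1719  7:3387
  8:1214  9:1479  10:3245
Giant step factor: 2312^(-11) ≡ 3350 (mod 3511).
Scan 1015·3350^i mod 3511 for i = 0, 1, …:
  i=0: 1015   i=1: 1602
Match at i=1, j=2: k = 1·11 + 2 = 13.

13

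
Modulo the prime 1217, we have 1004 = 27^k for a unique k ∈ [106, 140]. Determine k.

119

Compute 27^106 mod 1217 = 232, then multiply by 27 repeatedly:
  27^106=232  27^107=179  27^108=1182  27^109=272  27^110=42
  27^111=1134  27^112=193  27^113=343  27^114=742  27^115=562
  27^116=570  27^117=786  27^118=533  27^119=1004
Found 1004 at exponent 119.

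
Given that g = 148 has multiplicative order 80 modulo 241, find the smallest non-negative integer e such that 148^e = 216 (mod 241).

Baby-step giant-step with m = ceil(sqrt(80)) = 9.
Baby table (148^j mod 241 for j=0..8):
  0:1  1:148  2:214  3:101  4:6  5:165  6:79  7:124
  8:36
Giant step factor: 148^(-9) ≡ 102 (mod 241).
Scan 216·102^i mod 241 for i = 0, 1, …:
  i=0: 216   i=1: 101
Match at i=1, j=3: e = 1·9 + 3 = 12.

12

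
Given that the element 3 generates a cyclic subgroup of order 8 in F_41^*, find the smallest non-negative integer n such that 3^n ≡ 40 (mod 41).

4

Successive powers of 3 modulo 41:
  3^0=1  3^1=3  3^2=9  3^3=27  3^4=40
So 3^4 ≡ 40 (mod 41), giving n = 4.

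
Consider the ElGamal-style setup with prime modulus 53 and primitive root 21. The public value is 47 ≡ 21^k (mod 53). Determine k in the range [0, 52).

Baby-step giant-step with m = ceil(sqrt(52)) = 8.
Baby table (21^j mod 53 for j=0..7):
  0:1  1:21  2:17  3:39  4:24  5:27  6:37  7:35
Giant step factor: 21^(-8) ≡ 15 (mod 53).
Scan 47·15^i mod 53 for i = 0, 1, …:
  i=0: 47   i=1: 16   i=2: 28   i=3: 49
  i=4: 46   i=5: 1
Match at i=5, j=0: k = 5·8 + 0 = 40.

40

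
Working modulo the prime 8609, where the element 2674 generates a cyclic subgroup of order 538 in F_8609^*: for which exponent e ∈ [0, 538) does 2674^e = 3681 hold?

532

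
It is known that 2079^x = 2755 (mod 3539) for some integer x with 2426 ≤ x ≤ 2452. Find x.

2447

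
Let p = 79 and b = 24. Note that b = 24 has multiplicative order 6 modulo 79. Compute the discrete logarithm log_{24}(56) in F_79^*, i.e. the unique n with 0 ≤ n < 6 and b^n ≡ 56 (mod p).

Successive powers of 24 modulo 79:
  24^0=1  24^1=24  24^2=23  24^3=78  24^4=55  24^5=56
So 24^5 ≡ 56 (mod 79), giving n = 5.

5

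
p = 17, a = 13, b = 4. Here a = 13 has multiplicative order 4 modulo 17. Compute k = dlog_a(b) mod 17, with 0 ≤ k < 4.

3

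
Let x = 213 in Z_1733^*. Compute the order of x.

1732

The order of 213 must divide p − 1 = 1732 = 2^2 · 433.
Divisors: 1, 2, 4, 433, 866, 1732.
Check each in increasing order: 213^1 ≡ 213;  213^2 ≡ 311;  213^4 ≡ 1406;  213^433 ≡ 1323;  213^866 ≡ 1732;  213^1732 ≡ 1.
Smallest exponent giving 1 is 1732.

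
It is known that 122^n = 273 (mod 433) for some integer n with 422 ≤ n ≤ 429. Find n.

425

Compute 122^422 mod 433 = 136, then multiply by 122 repeatedly:
  122^422=136  122^423=138  122^424=382  122^425=273
Found 273 at exponent 425.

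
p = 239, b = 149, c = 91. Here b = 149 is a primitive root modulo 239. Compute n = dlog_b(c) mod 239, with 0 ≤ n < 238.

134

Baby-step giant-step with m = ceil(sqrt(238)) = 16.
Baby table (149^j mod 239 for j=0..15):
  0:1  1:149  2:213  3:189  4:198  5:105  6:110  7:138
  8:8  9:236  10:31  11:78  12:150  13:123  14:163  15:148
Giant step factor: 149^(-16) ≡ 183 (mod 239).
Scan 91·183^i mod 239 for i = 0, 1, …:
  i=0: 91   i=1: 162   i=2: 10   i=3: 157
  i=4: 51   i=5: 12   i=6: 45   i=7: 109
  i=8: 110
Match at i=8, j=6: n = 8·16 + 6 = 134.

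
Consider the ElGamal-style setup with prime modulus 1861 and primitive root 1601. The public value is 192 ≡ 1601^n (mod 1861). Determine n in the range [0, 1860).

696

Baby-step giant-step with m = ceil(sqrt(1860)) = 44.
Baby table (1601^j mod 1861 for j=0..43):
  0:1  1:1601  2:604  3:1145  4:60  5:1149  6:881  7:1704
  8:1739  9:83  10:752  11:1746  12:124  13:1258  14:456  15:544
  16:1857  17:1040  18:1306  19:1003  20:1621  21:987  22:198  23:628
  24:488  25:1529  26:714  27:460  28:1365  29:551  30:37  31:1546
  32:16  33:1423  34:359  35:1571  36:960  37:1635  38:1069  39:1210
  40:1770  41:1328  42:866  43:21
Giant step factor: 1601^(-44) ≡ 348 (mod 1861).
Scan 192·348^i mod 1861 for i = 0, 1, …:
  i=0: 192   i=1: 1681   i=2: 634   i=3: 1034
  i=4: 659   i=5: 429   i=6: 412   i=7: 79
  i=8: 1438   i=9: 1676     …   i=14: 837
  i=15: 960
Match at i=15, j=36: n = 15·44 + 36 = 696.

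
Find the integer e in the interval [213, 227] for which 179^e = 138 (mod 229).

218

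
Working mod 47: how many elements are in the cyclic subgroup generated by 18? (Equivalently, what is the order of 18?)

23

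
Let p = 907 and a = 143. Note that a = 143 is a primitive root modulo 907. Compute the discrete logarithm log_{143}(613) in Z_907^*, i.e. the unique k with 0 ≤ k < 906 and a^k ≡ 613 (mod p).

141

Baby-step giant-step with m = ceil(sqrt(906)) = 31.
Baby table (143^j mod 907 for j=0..30):
  0:1  1:143  2:495  3:39  4:135  5:258  6:614  7:730
  8:85  9:364  10:353  11:594  12:591  13:162  14:491  15:374
  16:876  17:102  18:74  19:605  20:350  21:165  22:13  23:45
  24:86  25:507  26:848  27:633  28:726  29:420  30:198
Giant step factor: 143^(-31) ≡ 221 (mod 907).
Scan 613·221^i mod 907 for i = 0, 1, …:
  i=0: 613   i=1: 330   i=2: 370   i=3: 140
  i=4: 102
Match at i=4, j=17: k = 4·31 + 17 = 141.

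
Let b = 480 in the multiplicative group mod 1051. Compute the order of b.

The order of 480 must divide p − 1 = 1050 = 2 · 3 · 5^2 · 7.
Divisors: 1, 2, 3, 5, 6, 7, 10, 14, 15, 21, 25, 30, 35, 42, 50, 70, 75, 105, 150, 175, 210, 350, 525, 1050.
Check each in increasing order: 480^1 ≡ 480;  480^2 ≡ 231;  480^3 ≡ 525;  480^5 ≡ 410;  480^6 ≡ 263;  480^7 ≡ 120;  480^10 ≡ 991;  480^14 ≡ 737;  480^15 ≡ 624;  480^21 ≡ 156;  480^25 ≡ 396;  480^30 ≡ 506;  480^35 ≡ 413;  480^42 ≡ 163;  480^50 ≡ 217;  480^70 ≡ 307;  480^75 ≡ 801;  480^105 ≡ 671;  480^150 ≡ 491;  480^175 ≡ 1.
Smallest exponent giving 1 is 175.

175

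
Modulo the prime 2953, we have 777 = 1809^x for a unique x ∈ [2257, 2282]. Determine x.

Compute 1809^2257 mod 2953 = 2556, then multiply by 1809 repeatedly:
  1809^2257=2556  1809^2258=2359  1809^2259=346  1809^2260=2831  1809^2261=777
Found 777 at exponent 2261.

2261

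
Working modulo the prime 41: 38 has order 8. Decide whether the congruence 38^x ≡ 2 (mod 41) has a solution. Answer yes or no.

no

⟨38⟩ has order 8; its elements mod 41 are {1, 3, 9, 14, 27, 32, 38, 40}.
2 is not in this set.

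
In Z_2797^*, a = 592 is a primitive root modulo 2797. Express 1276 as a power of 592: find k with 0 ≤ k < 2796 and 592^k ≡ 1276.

2764

Baby-step giant-step with m = ceil(sqrt(2796)) = 53.
Baby table (592^j mod 2797 for j=0..52):
  0:1  1:592  2:839  3:1619  4:1874  5:1796  6:372  7:2058
  8:1641  9:913  10:675  11:2426  12:1331  13:1995  14:706  15:1199
  16:2167  17:1838  18:63  19:935  20:2511  21:1305  22:588  23:1268
  24:1060  25:992  26:2691  27:1579  28:570  29:1800  30:2740  31:2617
  32:2523  33:18  34:2265  35:1117  36:1172  37:168  38:1561  39:1102
  40:683  41:1568  42:2449  43:962  44:1713  45:1582  46:2346  47:1520
  48:2003  49:2645  50:2317  51:1134  52:48
Giant step factor: 592^(-53) ≡ 809 (mod 2797).
Scan 1276·809^i mod 2797 for i = 0, 1, …:
  i=0: 1276   i=1: 191   i=2: 684   i=3: 2347
  i=4: 2357   i=5: 2056   i=6: 1886   i=7: 1409
  i=8: 1502   i=9: 1220     …   i=51: 1869
  i=52: 1641
Match at i=52, j=8: k = 52·53 + 8 = 2764.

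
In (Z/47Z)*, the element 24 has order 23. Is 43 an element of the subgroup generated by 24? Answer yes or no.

⟨24⟩ has order 23; its elements mod 47 are {1, 2, 3, 4, 6, 7, 8, 9, 12, 14, 16, 17, 18, 21, 24, 25, 27, 28, 32, 34, 36, 37, 42}.
43 is not in this set.

no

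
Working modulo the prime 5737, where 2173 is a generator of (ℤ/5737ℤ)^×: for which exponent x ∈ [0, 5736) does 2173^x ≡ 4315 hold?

Baby-step giant-step with m = ceil(sqrt(5736)) = 76.
Baby table (2173^j mod 5737 for j=0..75):
  0:1  1:2173  2:378  3:1003  4:5196  5:492  6:2034  7:2392
  8:94  9:3467  10:1110  11:2490  12:779  13:352  14:1875  15:1105
  16:3099  17:4626  18:1074  19:4580  20:4382  21:4403  22:4140  23:604
  24:4456  25:4569  26:3427  27:245  28:4581  29:818  30:4781  31:5143
  32:63  33:4948  34:866  35:82  36:339  37:2311  38:1928  39:1534
  40:185  41:415  42:1086  43:1971  44:3181  45:4965  46:3385  47:771
  48:179  49:4588  50:4555  51:1690  52:690  53:2013  54:2655  55:3630
  56:5352  57:997  58:3632  59:3961  60:1753  61:5638  62:2879  63:2737
  64:3969  65:1926  66:2925  67:5166  68:4146  69:2168  70:987  71:4850
  72:181  73:3197  74:5311  75:3696
Giant step factor: 2173^(-76) ≡ 3410 (mod 5737).
Scan 4315·3410^i mod 5737 for i = 0, 1, …:
  i=0: 4315   i=1: 4482   i=2: 252   i=3: 4507
  i=4: 5184   i=5: 1743   i=6: 98   i=7: 1434
  i=8: 2016   i=9: 1634     …   i=22: 3714
  i=23: 3181
Match at i=23, j=44: x = 23·76 + 44 = 1792.

1792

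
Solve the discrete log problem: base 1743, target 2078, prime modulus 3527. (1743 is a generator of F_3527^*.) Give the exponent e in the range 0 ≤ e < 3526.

Baby-step giant-step with m = ceil(sqrt(3526)) = 60.
Baby table (1743^j mod 3527 for j=0..59):
  0:1  1:1743  2:1302  3:1525  4:2244  5:3376  6:1332  7:910
  8:2507  9:3275  10:1639  11:3434  12:143  13:2359  14:2782  15:2928
  16:3462  17:3096  18:18  19:3158  20:2274  21:2761  22:1595  23:809
  24:2814  25:2272  26:2802  27:2518  28:1286  29:1853  30:2574  31:138
  32:698  33:3326  34:2357  35:2823  36:324  37:412  38:2135  39:320
  40:494  41:454  42:1274  43:2099  44:1058  45:3000  46:1986  47:1611
  48:481  49:2484  50:1983  51:3436  52:102  53:1436  54:2305  55:362
  56:3160  57:2233  58:1838  59:1118
Giant step factor: 1743^(-60) ≡ 1628 (mod 3527).
Scan 2078·1628^i mod 3527 for i = 0, 1, …:
  i=0: 2078   i=1: 591   i=2: 2804   i=3: 974
  i=4: 2049   i=5: 2757   i=6: 2052   i=7: 587
  i=8: 3346   i=9: 1600     …   i=42: 2638
  i=43: 2305
Match at i=43, j=54: e = 43·60 + 54 = 2634.

2634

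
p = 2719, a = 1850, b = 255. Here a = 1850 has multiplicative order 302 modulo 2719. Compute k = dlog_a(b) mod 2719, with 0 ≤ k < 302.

61

Baby-step giant-step with m = ceil(sqrt(302)) = 18.
Baby table (1850^j mod 2719 for j=0..17):
  0:1  1:1850  2:1998  3:1179  4:512  5:988  6:632  7:30
  8:1120  9:122  10:23  11:1765  12:2450  13:2646  14:900  15:972
  16:941  17:690
Giant step factor: 1850^(-18) ≡ 2584 (mod 2719).
Scan 255·2584^i mod 2719 for i = 0, 1, …:
  i=0: 255   i=1: 922   i=2: 604   i=3: 30
Match at i=3, j=7: k = 3·18 + 7 = 61.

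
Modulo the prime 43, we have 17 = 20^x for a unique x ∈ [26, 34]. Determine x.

26

Compute 20^26 mod 43 = 17, then multiply by 20 repeatedly:
  20^26=17
Found 17 at exponent 26.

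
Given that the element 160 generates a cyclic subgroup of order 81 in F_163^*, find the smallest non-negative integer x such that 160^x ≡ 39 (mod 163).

Baby-step giant-step with m = ceil(sqrt(81)) = 9.
Baby table (160^j mod 163 for j=0..8):
  0:1  1:160  2:9  3:136  4:81  5:83  6:77  7:95
  8:41
Giant step factor: 160^(-9) ≡ 53 (mod 163).
Scan 39·53^i mod 163 for i = 0, 1, …:
  i=0: 39   i=1: 111   i=2: 15   i=3: 143
  i=4: 81
Match at i=4, j=4: x = 4·9 + 4 = 40.

40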